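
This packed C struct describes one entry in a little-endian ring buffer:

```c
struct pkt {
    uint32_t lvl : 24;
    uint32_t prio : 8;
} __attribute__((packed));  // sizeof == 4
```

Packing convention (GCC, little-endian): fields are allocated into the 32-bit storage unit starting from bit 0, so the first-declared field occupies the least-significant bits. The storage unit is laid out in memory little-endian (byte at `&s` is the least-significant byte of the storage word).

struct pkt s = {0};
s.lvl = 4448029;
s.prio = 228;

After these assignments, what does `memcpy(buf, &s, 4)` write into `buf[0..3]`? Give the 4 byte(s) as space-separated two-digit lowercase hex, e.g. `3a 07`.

1d df 43 e4

lvl (24b) val=4448029 bits=0x43df1d at bit 0: 0x0043df1d
prio (8b) val=228 bits=0xe4 at bit 24: 0xe443df1d
word = 0xe443df1d → little-endian bytes:
  [0]=0x1d  [1]=0xdf  [2]=0x43  [3]=0xe4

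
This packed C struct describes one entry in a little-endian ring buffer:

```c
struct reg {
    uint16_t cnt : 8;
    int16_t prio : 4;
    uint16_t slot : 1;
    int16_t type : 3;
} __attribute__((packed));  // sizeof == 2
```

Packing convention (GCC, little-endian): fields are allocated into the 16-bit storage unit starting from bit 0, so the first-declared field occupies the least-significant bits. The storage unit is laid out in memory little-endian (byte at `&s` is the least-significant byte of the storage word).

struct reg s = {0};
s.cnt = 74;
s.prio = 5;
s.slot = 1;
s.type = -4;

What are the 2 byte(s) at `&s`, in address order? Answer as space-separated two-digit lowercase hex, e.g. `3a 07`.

4a 95

cnt (8b) val=74 bits=0x4a at bit 0: 0x004a
prio (4b) val=5 bits=0x5 at bit 8: 0x054a
slot (1b) val=1 bits=0x1 at bit 12: 0x154a
type (3b) val=-4 bits=0x4 at bit 13: 0x954a
word = 0x954a → little-endian bytes:
  [0]=0x4a  [1]=0x95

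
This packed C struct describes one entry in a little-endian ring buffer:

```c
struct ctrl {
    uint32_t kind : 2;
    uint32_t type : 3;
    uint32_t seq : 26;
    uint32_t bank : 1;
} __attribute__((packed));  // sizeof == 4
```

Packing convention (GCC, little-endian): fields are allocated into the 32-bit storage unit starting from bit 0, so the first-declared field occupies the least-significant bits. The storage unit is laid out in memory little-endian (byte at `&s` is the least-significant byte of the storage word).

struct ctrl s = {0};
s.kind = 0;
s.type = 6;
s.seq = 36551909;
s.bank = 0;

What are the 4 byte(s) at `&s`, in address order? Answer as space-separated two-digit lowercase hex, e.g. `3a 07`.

b8 9c b7 45

[0+:2] kind=0 & 0x3 = 0x0; word=0x00000000
[2+:3] type=6 & 0x7 = 0x6; word=0x00000018
[5+:26] seq=36551909 & 0x3ffffff = 0x22dbce5; word=0x45b79cb8
[31+:1] bank=0 & 0x1 = 0x0; word=0x45b79cb8
word = 0x45b79cb8 → little-endian bytes:
  [0]=0xb8  [1]=0x9c  [2]=0xb7  [3]=0x45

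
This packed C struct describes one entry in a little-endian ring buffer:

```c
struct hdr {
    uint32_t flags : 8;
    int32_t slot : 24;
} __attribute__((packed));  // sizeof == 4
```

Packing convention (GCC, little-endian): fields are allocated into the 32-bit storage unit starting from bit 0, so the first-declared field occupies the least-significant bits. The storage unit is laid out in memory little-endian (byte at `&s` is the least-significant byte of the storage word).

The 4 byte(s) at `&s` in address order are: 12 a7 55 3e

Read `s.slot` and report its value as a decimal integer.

4085159

[0]=0x12 [1]=0xa7 [2]=0x55 [3]=0x3e (little-endian) → word 0x3e55a712
flags:8 @ bit 0 → (0x3e55a712>>0)&0xff = 0x12
slot:24 @ bit 8 → (0x3e55a712>>8)&0xffffff = 0x3e55a7  ←
slot signed 24b, MSB=0: value = 4085159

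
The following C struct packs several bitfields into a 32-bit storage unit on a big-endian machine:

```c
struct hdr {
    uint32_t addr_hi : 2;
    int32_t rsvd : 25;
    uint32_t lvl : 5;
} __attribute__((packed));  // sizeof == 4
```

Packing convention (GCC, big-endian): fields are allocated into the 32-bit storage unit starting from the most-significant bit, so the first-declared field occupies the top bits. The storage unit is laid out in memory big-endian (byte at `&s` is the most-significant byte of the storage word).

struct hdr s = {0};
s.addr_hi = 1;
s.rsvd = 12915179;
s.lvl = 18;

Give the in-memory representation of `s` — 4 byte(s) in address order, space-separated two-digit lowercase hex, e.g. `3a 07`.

[30+:2] addr_hi=1 & 0x3 = 0x1; word=0x40000000
[5+:25] rsvd=12915179 & 0x1ffffff = 0xc511eb; word=0x58a23d60
[0+:5] lvl=18 & 0x1f = 0x12; word=0x58a23d72
word = 0x58a23d72 → big-endian bytes:
  [0]=0x58  [1]=0xa2  [2]=0x3d  [3]=0x72

58 a2 3d 72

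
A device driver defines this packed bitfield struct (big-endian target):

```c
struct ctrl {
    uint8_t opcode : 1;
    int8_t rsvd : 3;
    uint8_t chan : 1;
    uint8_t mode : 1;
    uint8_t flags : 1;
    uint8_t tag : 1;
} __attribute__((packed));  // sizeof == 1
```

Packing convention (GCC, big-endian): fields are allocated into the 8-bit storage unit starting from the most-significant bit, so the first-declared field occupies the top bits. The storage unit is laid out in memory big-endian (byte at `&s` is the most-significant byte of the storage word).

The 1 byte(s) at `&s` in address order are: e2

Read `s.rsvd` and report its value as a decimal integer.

[0]=0xe2 (big-endian) → word 0xe2
opcode [7+:1] = (word>>7) & 0x1 = 1
rsvd [4+:3] = (word>>4) & 0x7 = 6  ←
chan [3+:1] = (word>>3) & 0x1 = 0
mode [2+:1] = (word>>2) & 0x1 = 0
flags [1+:1] = (word>>1) & 0x1 = 1
tag [0+:1] = (word>>0) & 0x1 = 0
rsvd signed 3b, MSB=1: 6 - 8 = -2

-2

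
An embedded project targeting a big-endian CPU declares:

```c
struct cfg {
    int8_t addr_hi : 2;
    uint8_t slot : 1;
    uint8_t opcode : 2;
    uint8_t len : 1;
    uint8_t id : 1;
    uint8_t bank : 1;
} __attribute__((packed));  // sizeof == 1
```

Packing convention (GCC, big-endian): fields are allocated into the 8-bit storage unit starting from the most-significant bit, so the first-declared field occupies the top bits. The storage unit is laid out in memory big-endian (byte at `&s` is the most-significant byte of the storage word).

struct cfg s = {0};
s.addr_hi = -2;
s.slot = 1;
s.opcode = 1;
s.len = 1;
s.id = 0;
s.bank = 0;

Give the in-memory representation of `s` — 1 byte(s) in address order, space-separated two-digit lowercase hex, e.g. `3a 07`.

[6+:2] addr_hi=-2 & 0x3 = 0x2; word=0x80
[5+:1] slot=1 & 0x1 = 0x1; word=0xa0
[3+:2] opcode=1 & 0x3 = 0x1; word=0xa8
[2+:1] len=1 & 0x1 = 0x1; word=0xac
[1+:1] id=0 & 0x1 = 0x0; word=0xac
[0+:1] bank=0 & 0x1 = 0x0; word=0xac
word = 0xac → big-endian bytes:
  [0]=0xac

ac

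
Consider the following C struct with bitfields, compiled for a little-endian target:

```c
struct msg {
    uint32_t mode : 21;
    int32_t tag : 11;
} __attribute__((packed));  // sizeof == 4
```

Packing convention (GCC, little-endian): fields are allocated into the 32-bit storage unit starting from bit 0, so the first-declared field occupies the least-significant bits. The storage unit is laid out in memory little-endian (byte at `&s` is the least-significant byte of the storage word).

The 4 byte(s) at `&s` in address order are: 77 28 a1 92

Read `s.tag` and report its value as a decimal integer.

[0]=0x77 [1]=0x28 [2]=0xa1 [3]=0x92 (little-endian) → word 0x92a12877
mode:21 @ bit 0 → (0x92a12877>>0)&0x1fffff = 0x12877
tag:11 @ bit 21 → (0x92a12877>>21)&0x7ff = 0x495  ←
tag signed 11b, MSB=1: 1173 - 2048 = -875

-875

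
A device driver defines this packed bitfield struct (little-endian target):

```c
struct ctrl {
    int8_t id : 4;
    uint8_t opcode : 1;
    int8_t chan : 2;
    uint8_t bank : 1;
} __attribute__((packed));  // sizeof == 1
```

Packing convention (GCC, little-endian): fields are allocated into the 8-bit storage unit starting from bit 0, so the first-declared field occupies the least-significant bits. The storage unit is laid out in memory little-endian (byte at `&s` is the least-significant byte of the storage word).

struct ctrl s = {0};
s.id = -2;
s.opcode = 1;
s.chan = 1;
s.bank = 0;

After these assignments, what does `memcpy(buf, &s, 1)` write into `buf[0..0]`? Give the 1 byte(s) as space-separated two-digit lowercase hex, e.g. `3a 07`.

3e

[0+:4] id=-2 & 0xf = 0xe; word=0x0e
[4+:1] opcode=1 & 0x1 = 0x1; word=0x1e
[5+:2] chan=1 & 0x3 = 0x1; word=0x3e
[7+:1] bank=0 & 0x1 = 0x0; word=0x3e
word = 0x3e → little-endian bytes:
  [0]=0x3e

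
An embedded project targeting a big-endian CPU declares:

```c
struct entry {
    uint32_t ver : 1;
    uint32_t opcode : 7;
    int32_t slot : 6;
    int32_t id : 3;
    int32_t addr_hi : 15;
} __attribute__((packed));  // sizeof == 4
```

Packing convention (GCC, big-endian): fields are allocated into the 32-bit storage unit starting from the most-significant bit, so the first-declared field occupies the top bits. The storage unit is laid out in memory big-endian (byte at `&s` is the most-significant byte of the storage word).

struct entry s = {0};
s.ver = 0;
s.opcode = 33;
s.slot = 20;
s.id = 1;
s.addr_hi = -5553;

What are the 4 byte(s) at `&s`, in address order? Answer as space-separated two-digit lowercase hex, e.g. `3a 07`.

21 50 ea 4f

ver:1 = 0 → 0x0 << 31 → word 0x00000000
opcode:7 = 33 → 0x21 << 24 → word 0x21000000
slot:6 = 20 → 0x14 << 18 → word 0x21500000
id:3 = 1 → 0x1 << 15 → word 0x21508000
addr_hi:15 = -5553 → 0x6a4f << 0 → word 0x2150ea4f
word = 0x2150ea4f → big-endian bytes:
  [0]=0x21  [1]=0x50  [2]=0xea  [3]=0x4f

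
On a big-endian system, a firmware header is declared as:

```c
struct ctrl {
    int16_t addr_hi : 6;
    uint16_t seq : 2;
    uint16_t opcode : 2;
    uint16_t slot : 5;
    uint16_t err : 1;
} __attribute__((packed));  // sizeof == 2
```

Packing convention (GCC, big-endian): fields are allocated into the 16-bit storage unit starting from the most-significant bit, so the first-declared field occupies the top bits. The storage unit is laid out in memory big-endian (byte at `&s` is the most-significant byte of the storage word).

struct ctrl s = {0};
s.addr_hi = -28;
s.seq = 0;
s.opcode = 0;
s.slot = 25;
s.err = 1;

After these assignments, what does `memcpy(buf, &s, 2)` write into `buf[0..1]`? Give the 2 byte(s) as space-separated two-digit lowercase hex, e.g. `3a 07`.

90 33

[10+:6] addr_hi=-28 & 0x3f = 0x24; word=0x9000
[8+:2] seq=0 & 0x3 = 0x0; word=0x9000
[6+:2] opcode=0 & 0x3 = 0x0; word=0x9000
[1+:5] slot=25 & 0x1f = 0x19; word=0x9032
[0+:1] err=1 & 0x1 = 0x1; word=0x9033
word = 0x9033 → big-endian bytes:
  [0]=0x90  [1]=0x33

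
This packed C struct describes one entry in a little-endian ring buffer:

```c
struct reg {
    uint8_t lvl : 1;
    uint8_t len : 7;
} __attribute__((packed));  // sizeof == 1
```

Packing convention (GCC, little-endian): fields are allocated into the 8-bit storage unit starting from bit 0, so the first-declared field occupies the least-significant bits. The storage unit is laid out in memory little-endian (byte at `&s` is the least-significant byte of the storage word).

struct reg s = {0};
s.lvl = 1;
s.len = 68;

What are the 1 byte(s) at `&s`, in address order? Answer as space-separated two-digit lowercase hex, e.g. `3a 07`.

89

[0+:1] lvl=1 & 0x1 = 0x1; word=0x01
[1+:7] len=68 & 0x7f = 0x44; word=0x89
word = 0x89 → little-endian bytes:
  [0]=0x89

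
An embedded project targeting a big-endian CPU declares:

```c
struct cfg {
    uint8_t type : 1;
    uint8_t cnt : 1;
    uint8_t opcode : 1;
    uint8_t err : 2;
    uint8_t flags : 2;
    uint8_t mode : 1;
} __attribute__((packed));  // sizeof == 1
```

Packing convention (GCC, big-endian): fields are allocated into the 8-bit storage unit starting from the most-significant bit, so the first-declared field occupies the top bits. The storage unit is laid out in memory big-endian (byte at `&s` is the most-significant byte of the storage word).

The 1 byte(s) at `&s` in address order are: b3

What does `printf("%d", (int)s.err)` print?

[0]=0xb3 (big-endian) → word 0xb3
type:1 @ bit 7 → (0xb3>>7)&0x1 = 0x1
cnt:1 @ bit 6 → (0xb3>>6)&0x1 = 0x0
opcode:1 @ bit 5 → (0xb3>>5)&0x1 = 0x1
err:2 @ bit 3 → (0xb3>>3)&0x3 = 0x2  ←
flags:2 @ bit 1 → (0xb3>>1)&0x3 = 0x1
mode:1 @ bit 0 → (0xb3>>0)&0x1 = 0x1

2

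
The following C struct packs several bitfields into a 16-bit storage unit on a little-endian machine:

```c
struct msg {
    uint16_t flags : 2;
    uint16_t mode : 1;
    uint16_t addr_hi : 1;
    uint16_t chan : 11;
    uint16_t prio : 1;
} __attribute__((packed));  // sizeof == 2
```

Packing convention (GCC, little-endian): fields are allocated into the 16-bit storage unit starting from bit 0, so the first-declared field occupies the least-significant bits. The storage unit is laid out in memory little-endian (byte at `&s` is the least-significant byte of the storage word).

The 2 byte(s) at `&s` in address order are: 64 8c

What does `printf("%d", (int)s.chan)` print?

[0]=0x64 [1]=0x8c (little-endian) → word 0x8c64
flags [0+:2] = (word>>0) & 0x3 = 0
mode [2+:1] = (word>>2) & 0x1 = 1
addr_hi [3+:1] = (word>>3) & 0x1 = 0
chan [4+:11] = (word>>4) & 0x7ff = 198  ←
prio [15+:1] = (word>>15) & 0x1 = 1

198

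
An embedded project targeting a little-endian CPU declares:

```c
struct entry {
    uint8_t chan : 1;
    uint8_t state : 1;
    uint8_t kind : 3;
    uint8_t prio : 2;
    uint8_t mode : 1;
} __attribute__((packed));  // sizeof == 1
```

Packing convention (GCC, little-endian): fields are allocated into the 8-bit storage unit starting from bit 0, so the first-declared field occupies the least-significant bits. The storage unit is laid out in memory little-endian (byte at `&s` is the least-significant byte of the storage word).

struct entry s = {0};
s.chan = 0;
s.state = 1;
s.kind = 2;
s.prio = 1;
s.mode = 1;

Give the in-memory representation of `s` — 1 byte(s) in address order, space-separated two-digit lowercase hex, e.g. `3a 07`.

chan (1b) val=0 bits=0x0 at bit 0: 0x00
state (1b) val=1 bits=0x1 at bit 1: 0x02
kind (3b) val=2 bits=0x2 at bit 2: 0x0a
prio (2b) val=1 bits=0x1 at bit 5: 0x2a
mode (1b) val=1 bits=0x1 at bit 7: 0xaa
word = 0xaa → little-endian bytes:
  [0]=0xaa

aa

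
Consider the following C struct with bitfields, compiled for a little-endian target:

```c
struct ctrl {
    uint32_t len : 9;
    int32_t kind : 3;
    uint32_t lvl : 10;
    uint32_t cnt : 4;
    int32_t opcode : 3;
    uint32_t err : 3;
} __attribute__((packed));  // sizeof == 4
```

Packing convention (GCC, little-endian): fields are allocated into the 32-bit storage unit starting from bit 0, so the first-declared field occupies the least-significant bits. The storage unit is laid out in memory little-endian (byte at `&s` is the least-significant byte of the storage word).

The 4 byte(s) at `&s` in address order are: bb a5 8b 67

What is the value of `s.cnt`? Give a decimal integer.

[0]=0xbb [1]=0xa5 [2]=0x8b [3]=0x67 (little-endian) → word 0x678ba5bb
len:9 @ bit 0 → (0x678ba5bb>>0)&0x1ff = 0x1bb
kind:3 @ bit 9 → (0x678ba5bb>>9)&0x7 = 0x2
lvl:10 @ bit 12 → (0x678ba5bb>>12)&0x3ff = 0xba
cnt:4 @ bit 22 → (0x678ba5bb>>22)&0xf = 0xe  ←
opcode:3 @ bit 26 → (0x678ba5bb>>26)&0x7 = 0x1
err:3 @ bit 29 → (0x678ba5bb>>29)&0x7 = 0x3

14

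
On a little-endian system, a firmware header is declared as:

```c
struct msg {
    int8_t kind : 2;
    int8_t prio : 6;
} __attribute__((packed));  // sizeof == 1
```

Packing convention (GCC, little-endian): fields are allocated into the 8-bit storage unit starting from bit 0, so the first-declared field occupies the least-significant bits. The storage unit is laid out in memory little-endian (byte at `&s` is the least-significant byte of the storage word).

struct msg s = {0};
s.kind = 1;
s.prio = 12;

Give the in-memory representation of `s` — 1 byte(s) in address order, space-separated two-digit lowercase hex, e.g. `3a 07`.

31

kind (2b) val=1 bits=0x1 at bit 0: 0x01
prio (6b) val=12 bits=0xc at bit 2: 0x31
word = 0x31 → little-endian bytes:
  [0]=0x31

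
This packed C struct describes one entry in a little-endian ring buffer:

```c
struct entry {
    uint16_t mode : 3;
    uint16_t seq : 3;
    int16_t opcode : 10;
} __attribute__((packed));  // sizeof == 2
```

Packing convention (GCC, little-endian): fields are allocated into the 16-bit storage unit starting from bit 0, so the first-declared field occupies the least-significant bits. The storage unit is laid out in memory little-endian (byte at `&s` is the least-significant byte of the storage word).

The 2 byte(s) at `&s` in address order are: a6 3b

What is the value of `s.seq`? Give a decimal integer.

[0]=0xa6 [1]=0x3b (little-endian) → word 0x3ba6
mode [0+:3] = (word>>0) & 0x7 = 6
seq [3+:3] = (word>>3) & 0x7 = 4  ←
opcode [6+:10] = (word>>6) & 0x3ff = 238

4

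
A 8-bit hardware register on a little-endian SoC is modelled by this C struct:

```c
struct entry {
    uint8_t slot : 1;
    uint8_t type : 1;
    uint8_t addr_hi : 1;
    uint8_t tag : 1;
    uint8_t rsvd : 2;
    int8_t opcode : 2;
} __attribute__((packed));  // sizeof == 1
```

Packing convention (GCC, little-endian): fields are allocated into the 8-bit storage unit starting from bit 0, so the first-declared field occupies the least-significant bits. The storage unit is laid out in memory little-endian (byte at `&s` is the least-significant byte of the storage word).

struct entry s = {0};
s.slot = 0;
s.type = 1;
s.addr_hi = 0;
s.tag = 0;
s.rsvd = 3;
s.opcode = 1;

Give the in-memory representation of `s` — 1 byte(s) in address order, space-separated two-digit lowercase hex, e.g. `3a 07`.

72

slot:1 = 0 → 0x0 << 0 → word 0x00
type:1 = 1 → 0x1 << 1 → word 0x02
addr_hi:1 = 0 → 0x0 << 2 → word 0x02
tag:1 = 0 → 0x0 << 3 → word 0x02
rsvd:2 = 3 → 0x3 << 4 → word 0x32
opcode:2 = 1 → 0x1 << 6 → word 0x72
word = 0x72 → little-endian bytes:
  [0]=0x72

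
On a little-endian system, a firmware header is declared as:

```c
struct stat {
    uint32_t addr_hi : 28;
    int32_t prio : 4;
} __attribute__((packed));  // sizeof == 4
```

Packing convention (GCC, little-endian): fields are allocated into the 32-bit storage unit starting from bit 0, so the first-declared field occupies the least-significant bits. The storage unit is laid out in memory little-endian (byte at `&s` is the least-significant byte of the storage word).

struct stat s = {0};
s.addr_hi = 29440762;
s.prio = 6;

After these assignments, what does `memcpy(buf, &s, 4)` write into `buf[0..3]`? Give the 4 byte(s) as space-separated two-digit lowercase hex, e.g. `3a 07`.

fa 3a c1 61

addr_hi:28 = 29440762 → 0x1c13afa << 0 → word 0x01c13afa
prio:4 = 6 → 0x6 << 28 → word 0x61c13afa
word = 0x61c13afa → little-endian bytes:
  [0]=0xfa  [1]=0x3a  [2]=0xc1  [3]=0x61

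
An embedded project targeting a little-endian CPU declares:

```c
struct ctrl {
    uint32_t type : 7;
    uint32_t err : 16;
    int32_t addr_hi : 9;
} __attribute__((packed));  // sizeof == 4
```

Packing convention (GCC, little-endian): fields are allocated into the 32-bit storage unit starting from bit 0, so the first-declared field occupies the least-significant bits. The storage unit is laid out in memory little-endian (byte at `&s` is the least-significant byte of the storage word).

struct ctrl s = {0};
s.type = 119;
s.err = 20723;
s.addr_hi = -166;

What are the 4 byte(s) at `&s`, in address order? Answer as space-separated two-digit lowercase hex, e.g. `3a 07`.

f7 79 28 ad

type (7b) val=119 bits=0x77 at bit 0: 0x00000077
err (16b) val=20723 bits=0x50f3 at bit 7: 0x002879f7
addr_hi (9b) val=-166 bits=0x15a at bit 23: 0xad2879f7
word = 0xad2879f7 → little-endian bytes:
  [0]=0xf7  [1]=0x79  [2]=0x28  [3]=0xad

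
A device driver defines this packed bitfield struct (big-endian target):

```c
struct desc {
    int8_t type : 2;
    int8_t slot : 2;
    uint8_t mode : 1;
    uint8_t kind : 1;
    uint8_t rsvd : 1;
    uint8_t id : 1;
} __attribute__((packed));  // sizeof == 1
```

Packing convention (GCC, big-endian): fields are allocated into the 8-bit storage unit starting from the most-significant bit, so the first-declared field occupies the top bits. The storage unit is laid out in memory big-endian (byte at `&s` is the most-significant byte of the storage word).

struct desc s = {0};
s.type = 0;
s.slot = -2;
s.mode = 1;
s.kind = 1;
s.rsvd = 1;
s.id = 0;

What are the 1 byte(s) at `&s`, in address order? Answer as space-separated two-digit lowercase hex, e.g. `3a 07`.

2e

type (2b) val=0 bits=0x0 at bit 6: 0x00
slot (2b) val=-2 bits=0x2 at bit 4: 0x20
mode (1b) val=1 bits=0x1 at bit 3: 0x28
kind (1b) val=1 bits=0x1 at bit 2: 0x2c
rsvd (1b) val=1 bits=0x1 at bit 1: 0x2e
id (1b) val=0 bits=0x0 at bit 0: 0x2e
word = 0x2e → big-endian bytes:
  [0]=0x2e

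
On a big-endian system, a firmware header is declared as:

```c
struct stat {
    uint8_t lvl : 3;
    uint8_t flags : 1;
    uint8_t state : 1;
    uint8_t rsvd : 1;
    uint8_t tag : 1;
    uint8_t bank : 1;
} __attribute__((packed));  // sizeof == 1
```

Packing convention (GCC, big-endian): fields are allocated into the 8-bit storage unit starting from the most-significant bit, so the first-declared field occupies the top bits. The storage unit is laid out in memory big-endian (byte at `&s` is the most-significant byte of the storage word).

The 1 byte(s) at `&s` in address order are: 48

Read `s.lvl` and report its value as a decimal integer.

2

[0]=0x48 (big-endian) → word 0x48
lvl:3 @ bit 5 → (0x48>>5)&0x7 = 0x2  ←
flags:1 @ bit 4 → (0x48>>4)&0x1 = 0x0
state:1 @ bit 3 → (0x48>>3)&0x1 = 0x1
rsvd:1 @ bit 2 → (0x48>>2)&0x1 = 0x0
tag:1 @ bit 1 → (0x48>>1)&0x1 = 0x0
bank:1 @ bit 0 → (0x48>>0)&0x1 = 0x0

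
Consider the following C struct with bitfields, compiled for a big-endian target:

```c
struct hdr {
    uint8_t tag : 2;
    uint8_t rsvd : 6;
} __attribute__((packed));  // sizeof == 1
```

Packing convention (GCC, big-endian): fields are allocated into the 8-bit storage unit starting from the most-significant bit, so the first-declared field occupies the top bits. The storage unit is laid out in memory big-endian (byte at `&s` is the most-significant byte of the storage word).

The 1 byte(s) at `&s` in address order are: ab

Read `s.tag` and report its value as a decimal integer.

2

[0]=0xab (big-endian) → word 0xab
tag [6+:2] = (word>>6) & 0x3 = 2  ←
rsvd [0+:6] = (word>>0) & 0x3f = 43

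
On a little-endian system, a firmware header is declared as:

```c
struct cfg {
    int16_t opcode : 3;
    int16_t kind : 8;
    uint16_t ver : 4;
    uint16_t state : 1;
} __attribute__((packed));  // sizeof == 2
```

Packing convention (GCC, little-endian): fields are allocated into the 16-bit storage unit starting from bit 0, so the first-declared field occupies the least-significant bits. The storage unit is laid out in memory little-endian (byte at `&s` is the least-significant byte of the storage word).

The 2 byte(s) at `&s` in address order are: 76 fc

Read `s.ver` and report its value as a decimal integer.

[0]=0x76 [1]=0xfc (little-endian) → word 0xfc76
opcode [0+:3] = (word>>0) & 0x7 = 6
kind [3+:8] = (word>>3) & 0xff = 142
ver [11+:4] = (word>>11) & 0xf = 15  ←
state [15+:1] = (word>>15) & 0x1 = 1

15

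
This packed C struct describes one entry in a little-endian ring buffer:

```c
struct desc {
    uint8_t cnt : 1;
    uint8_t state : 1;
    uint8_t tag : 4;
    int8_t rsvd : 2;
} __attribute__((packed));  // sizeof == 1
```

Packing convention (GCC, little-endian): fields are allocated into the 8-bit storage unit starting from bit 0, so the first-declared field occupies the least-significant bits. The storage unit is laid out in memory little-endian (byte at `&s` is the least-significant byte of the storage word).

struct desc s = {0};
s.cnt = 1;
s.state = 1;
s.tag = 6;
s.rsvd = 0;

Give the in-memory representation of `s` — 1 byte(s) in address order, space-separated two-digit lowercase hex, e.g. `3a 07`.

1b

cnt (1b) val=1 bits=0x1 at bit 0: 0x01
state (1b) val=1 bits=0x1 at bit 1: 0x03
tag (4b) val=6 bits=0x6 at bit 2: 0x1b
rsvd (2b) val=0 bits=0x0 at bit 6: 0x1b
word = 0x1b → little-endian bytes:
  [0]=0x1b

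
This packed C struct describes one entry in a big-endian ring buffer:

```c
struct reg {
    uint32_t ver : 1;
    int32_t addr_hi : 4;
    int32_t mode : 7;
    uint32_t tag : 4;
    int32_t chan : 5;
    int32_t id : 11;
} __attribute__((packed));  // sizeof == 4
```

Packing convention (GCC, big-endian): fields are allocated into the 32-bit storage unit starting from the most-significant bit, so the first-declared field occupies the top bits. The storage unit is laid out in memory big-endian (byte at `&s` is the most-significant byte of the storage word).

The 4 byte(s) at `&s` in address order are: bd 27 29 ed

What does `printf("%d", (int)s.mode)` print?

[0]=0xbd [1]=0x27 [2]=0x29 [3]=0xed (big-endian) → word 0xbd2729ed
ver [31+:1] = (word>>31) & 0x1 = 1
addr_hi [27+:4] = (word>>27) & 0xf = 7
mode [20+:7] = (word>>20) & 0x7f = 82  ←
tag [16+:4] = (word>>16) & 0xf = 7
chan [11+:5] = (word>>11) & 0x1f = 5
id [0+:11] = (word>>0) & 0x7ff = 493
mode signed 7b, MSB=1: 82 - 128 = -46

-46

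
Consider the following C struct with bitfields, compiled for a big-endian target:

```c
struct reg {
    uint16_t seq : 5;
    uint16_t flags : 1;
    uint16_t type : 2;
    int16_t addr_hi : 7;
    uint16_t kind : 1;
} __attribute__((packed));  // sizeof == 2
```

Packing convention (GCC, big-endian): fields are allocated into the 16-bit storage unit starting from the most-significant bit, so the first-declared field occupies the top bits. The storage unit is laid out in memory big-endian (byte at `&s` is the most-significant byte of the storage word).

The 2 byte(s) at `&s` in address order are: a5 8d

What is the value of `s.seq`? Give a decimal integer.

20

[0]=0xa5 [1]=0x8d (big-endian) → word 0xa58d
seq [11+:5] = (word>>11) & 0x1f = 20  ←
flags [10+:1] = (word>>10) & 0x1 = 1
type [8+:2] = (word>>8) & 0x3 = 1
addr_hi [1+:7] = (word>>1) & 0x7f = 70
kind [0+:1] = (word>>0) & 0x1 = 1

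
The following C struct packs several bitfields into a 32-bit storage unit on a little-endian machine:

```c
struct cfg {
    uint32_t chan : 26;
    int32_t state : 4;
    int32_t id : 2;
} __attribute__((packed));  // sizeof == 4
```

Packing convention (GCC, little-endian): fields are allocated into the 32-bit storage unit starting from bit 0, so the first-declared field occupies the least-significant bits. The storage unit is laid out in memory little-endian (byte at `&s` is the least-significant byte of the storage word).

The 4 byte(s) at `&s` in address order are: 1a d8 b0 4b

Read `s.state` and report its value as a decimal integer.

[0]=0x1a [1]=0xd8 [2]=0xb0 [3]=0x4b (little-endian) → word 0x4bb0d81a
chan [0+:26] = (word>>0) & 0x3ffffff = 61921306
state [26+:4] = (word>>26) & 0xf = 2  ←
id [30+:2] = (word>>30) & 0x3 = 1
state signed 4b, MSB=0: value = 2

2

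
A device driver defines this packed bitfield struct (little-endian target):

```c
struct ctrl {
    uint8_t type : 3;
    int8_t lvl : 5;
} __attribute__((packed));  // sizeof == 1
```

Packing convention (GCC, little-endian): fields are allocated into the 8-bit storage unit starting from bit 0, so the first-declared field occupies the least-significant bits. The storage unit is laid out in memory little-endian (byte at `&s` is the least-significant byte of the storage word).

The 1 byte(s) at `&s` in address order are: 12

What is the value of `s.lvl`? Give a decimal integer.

2

[0]=0x12 (little-endian) → word 0x12
type [0+:3] = (word>>0) & 0x7 = 2
lvl [3+:5] = (word>>3) & 0x1f = 2  ←
lvl signed 5b, MSB=0: value = 2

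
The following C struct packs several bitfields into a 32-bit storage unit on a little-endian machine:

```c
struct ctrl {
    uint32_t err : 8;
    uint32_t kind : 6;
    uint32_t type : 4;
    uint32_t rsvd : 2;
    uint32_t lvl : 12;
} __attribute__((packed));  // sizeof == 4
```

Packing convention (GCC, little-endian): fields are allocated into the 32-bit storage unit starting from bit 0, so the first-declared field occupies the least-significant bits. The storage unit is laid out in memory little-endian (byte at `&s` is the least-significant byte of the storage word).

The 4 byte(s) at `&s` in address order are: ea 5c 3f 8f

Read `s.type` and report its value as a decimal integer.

13

[0]=0xea [1]=0x5c [2]=0x3f [3]=0x8f (little-endian) → word 0x8f3f5cea
err:8 @ bit 0 → (0x8f3f5cea>>0)&0xff = 0xea
kind:6 @ bit 8 → (0x8f3f5cea>>8)&0x3f = 0x1c
type:4 @ bit 14 → (0x8f3f5cea>>14)&0xf = 0xd  ←
rsvd:2 @ bit 18 → (0x8f3f5cea>>18)&0x3 = 0x3
lvl:12 @ bit 20 → (0x8f3f5cea>>20)&0xfff = 0x8f3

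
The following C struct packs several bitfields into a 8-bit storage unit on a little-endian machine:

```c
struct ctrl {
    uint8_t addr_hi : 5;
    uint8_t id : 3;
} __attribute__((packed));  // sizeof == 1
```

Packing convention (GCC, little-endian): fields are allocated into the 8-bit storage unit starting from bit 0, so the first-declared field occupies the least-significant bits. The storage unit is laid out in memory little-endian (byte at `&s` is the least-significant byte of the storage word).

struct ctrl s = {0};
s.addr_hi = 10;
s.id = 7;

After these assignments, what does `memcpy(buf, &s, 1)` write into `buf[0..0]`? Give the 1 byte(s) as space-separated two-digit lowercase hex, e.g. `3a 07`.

ea

addr_hi:5 = 10 → 0xa << 0 → word 0x0a
id:3 = 7 → 0x7 << 5 → word 0xea
word = 0xea → little-endian bytes:
  [0]=0xea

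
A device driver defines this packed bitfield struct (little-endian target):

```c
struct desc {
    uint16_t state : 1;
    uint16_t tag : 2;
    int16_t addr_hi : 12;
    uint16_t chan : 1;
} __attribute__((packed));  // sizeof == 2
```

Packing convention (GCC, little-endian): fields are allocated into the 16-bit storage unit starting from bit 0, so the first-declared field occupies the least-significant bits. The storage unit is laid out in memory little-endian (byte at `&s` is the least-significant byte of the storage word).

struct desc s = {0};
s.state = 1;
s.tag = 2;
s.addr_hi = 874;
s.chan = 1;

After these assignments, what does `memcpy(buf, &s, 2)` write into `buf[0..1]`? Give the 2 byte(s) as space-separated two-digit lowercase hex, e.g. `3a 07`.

55 9b

state:1 = 1 → 0x1 << 0 → word 0x0001
tag:2 = 2 → 0x2 << 1 → word 0x0005
addr_hi:12 = 874 → 0x36a << 3 → word 0x1b55
chan:1 = 1 → 0x1 << 15 → word 0x9b55
word = 0x9b55 → little-endian bytes:
  [0]=0x55  [1]=0x9b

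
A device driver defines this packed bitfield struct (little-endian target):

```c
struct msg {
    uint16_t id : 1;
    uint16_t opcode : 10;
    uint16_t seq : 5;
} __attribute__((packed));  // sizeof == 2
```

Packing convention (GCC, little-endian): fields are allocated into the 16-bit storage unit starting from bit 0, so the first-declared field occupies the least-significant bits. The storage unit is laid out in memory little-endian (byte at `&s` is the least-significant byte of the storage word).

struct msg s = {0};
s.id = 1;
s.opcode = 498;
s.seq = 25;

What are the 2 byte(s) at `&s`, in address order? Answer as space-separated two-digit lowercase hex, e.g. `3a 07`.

id (1b) val=1 bits=0x1 at bit 0: 0x0001
opcode (10b) val=498 bits=0x1f2 at bit 1: 0x03e5
seq (5b) val=25 bits=0x19 at bit 11: 0xcbe5
word = 0xcbe5 → little-endian bytes:
  [0]=0xe5  [1]=0xcb

e5 cb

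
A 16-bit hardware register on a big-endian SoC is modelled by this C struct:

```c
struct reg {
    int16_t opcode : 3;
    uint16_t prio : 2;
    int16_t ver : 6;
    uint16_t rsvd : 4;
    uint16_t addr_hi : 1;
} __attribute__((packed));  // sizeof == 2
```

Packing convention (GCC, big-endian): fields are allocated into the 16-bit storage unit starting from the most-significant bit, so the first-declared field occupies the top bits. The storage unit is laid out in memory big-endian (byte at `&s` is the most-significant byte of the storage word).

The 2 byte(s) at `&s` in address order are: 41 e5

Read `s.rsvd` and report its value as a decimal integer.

2

[0]=0x41 [1]=0xe5 (big-endian) → word 0x41e5
opcode [13+:3] = (word>>13) & 0x7 = 2
prio [11+:2] = (word>>11) & 0x3 = 0
ver [5+:6] = (word>>5) & 0x3f = 15
rsvd [1+:4] = (word>>1) & 0xf = 2  ←
addr_hi [0+:1] = (word>>0) & 0x1 = 1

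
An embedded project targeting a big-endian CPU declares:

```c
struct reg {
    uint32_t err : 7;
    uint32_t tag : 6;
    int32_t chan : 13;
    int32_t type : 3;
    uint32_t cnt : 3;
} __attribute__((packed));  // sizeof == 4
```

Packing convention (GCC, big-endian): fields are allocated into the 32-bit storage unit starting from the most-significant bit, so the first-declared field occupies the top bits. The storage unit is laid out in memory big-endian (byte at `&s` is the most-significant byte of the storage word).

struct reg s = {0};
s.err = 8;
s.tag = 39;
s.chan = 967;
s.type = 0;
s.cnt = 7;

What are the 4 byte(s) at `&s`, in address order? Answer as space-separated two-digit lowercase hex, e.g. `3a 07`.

err:7 = 8 → 0x8 << 25 → word 0x10000000
tag:6 = 39 → 0x27 << 19 → word 0x11380000
chan:13 = 967 → 0x3c7 << 6 → word 0x1138f1c0
type:3 = 0 → 0x0 << 3 → word 0x1138f1c0
cnt:3 = 7 → 0x7 << 0 → word 0x1138f1c7
word = 0x1138f1c7 → big-endian bytes:
  [0]=0x11  [1]=0x38  [2]=0xf1  [3]=0xc7

11 38 f1 c7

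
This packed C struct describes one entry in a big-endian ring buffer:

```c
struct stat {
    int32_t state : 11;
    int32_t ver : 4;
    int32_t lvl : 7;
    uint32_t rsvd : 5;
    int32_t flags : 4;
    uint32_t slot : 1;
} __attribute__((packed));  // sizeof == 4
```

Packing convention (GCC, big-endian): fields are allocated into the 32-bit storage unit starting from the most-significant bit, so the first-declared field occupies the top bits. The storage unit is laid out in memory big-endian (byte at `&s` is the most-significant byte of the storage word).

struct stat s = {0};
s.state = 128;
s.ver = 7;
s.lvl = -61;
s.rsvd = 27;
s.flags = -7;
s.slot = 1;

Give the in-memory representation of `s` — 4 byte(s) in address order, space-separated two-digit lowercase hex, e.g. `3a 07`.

10 0f 0f 73

state:11 = 128 → 0x80 << 21 → word 0x10000000
ver:4 = 7 → 0x7 << 17 → word 0x100e0000
lvl:7 = -61 → 0x43 << 10 → word 0x100f0c00
rsvd:5 = 27 → 0x1b << 5 → word 0x100f0f60
flags:4 = -7 → 0x9 << 1 → word 0x100f0f72
slot:1 = 1 → 0x1 << 0 → word 0x100f0f73
word = 0x100f0f73 → big-endian bytes:
  [0]=0x10  [1]=0x0f  [2]=0x0f  [3]=0x73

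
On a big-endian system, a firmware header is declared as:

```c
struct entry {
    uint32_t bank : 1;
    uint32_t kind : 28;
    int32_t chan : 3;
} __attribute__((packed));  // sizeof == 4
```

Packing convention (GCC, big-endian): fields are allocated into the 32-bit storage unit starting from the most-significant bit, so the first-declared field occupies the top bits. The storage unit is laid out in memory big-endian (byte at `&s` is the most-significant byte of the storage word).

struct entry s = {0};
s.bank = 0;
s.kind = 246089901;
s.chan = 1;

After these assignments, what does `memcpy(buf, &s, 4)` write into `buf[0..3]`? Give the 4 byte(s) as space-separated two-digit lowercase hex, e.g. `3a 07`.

75 58 45 69

bank:1 = 0 → 0x0 << 31 → word 0x00000000
kind:28 = 246089901 → 0xeab08ad << 3 → word 0x75584568
chan:3 = 1 → 0x1 << 0 → word 0x75584569
word = 0x75584569 → big-endian bytes:
  [0]=0x75  [1]=0x58  [2]=0x45  [3]=0x69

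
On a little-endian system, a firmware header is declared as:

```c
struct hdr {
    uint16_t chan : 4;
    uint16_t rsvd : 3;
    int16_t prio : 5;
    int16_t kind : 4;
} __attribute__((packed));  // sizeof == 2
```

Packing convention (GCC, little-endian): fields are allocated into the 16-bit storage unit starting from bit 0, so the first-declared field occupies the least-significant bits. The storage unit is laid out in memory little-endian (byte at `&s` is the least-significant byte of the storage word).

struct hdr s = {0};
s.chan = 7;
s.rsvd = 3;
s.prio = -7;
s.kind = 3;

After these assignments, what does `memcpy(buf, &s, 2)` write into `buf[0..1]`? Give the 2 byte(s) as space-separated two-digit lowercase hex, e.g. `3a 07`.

b7 3c

chan (4b) val=7 bits=0x7 at bit 0: 0x0007
rsvd (3b) val=3 bits=0x3 at bit 4: 0x0037
prio (5b) val=-7 bits=0x19 at bit 7: 0x0cb7
kind (4b) val=3 bits=0x3 at bit 12: 0x3cb7
word = 0x3cb7 → little-endian bytes:
  [0]=0xb7  [1]=0x3c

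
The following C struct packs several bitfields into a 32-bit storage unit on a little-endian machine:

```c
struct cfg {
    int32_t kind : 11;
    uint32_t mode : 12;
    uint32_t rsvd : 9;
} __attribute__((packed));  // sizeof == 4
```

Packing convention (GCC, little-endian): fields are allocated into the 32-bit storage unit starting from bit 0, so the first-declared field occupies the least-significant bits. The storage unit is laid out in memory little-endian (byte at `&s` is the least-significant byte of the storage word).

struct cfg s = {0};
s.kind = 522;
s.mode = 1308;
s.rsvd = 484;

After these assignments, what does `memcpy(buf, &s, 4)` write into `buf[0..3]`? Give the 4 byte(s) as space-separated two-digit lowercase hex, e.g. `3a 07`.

kind:11 = 522 → 0x20a << 0 → word 0x0000020a
mode:12 = 1308 → 0x51c << 11 → word 0x0028e20a
rsvd:9 = 484 → 0x1e4 << 23 → word 0xf228e20a
word = 0xf228e20a → little-endian bytes:
  [0]=0x0a  [1]=0xe2  [2]=0x28  [3]=0xf2

0a e2 28 f2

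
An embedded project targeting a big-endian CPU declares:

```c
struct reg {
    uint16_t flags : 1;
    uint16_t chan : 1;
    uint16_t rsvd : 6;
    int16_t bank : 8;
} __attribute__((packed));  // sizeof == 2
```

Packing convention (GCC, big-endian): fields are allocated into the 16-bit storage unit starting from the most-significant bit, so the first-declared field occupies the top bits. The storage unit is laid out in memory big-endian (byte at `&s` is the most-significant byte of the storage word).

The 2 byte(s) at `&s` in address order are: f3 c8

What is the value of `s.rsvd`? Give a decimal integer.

51

[0]=0xf3 [1]=0xc8 (big-endian) → word 0xf3c8
flags [15+:1] = (word>>15) & 0x1 = 1
chan [14+:1] = (word>>14) & 0x1 = 1
rsvd [8+:6] = (word>>8) & 0x3f = 51  ←
bank [0+:8] = (word>>0) & 0xff = 200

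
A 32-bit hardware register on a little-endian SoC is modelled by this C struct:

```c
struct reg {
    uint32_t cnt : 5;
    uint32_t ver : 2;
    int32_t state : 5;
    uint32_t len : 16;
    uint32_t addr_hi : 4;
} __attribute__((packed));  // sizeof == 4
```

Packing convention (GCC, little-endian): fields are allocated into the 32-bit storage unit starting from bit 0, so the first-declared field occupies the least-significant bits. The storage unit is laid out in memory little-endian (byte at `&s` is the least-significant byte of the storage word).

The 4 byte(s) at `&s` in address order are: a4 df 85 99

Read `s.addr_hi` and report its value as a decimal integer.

[0]=0xa4 [1]=0xdf [2]=0x85 [3]=0x99 (little-endian) → word 0x9985dfa4
cnt [0+:5] = (word>>0) & 0x1f = 4
ver [5+:2] = (word>>5) & 0x3 = 1
state [7+:5] = (word>>7) & 0x1f = 31
len [12+:16] = (word>>12) & 0xffff = 39005
addr_hi [28+:4] = (word>>28) & 0xf = 9  ←

9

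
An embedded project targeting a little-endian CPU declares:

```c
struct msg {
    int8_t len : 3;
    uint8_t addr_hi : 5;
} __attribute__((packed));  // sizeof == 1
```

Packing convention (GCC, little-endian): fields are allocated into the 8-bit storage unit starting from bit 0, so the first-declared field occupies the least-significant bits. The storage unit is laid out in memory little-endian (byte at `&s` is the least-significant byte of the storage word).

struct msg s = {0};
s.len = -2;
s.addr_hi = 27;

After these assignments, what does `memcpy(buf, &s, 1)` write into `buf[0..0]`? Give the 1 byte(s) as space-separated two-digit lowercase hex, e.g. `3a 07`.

de

len:3 = -2 → 0x6 << 0 → word 0x06
addr_hi:5 = 27 → 0x1b << 3 → word 0xde
word = 0xde → little-endian bytes:
  [0]=0xde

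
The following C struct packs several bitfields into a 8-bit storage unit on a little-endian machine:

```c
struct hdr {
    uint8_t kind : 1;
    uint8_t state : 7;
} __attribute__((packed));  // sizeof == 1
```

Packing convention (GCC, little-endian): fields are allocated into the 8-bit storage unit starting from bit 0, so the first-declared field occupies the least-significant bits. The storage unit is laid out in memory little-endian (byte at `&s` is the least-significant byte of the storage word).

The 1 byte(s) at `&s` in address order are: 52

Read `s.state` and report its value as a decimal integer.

[0]=0x52 (little-endian) → word 0x52
kind [0+:1] = (word>>0) & 0x1 = 0
state [1+:7] = (word>>1) & 0x7f = 41  ←

41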